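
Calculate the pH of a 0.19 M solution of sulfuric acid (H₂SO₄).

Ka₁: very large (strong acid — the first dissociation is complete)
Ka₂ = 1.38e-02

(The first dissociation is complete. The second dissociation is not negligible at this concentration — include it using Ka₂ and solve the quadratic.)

First dissociation is complete: [H⁺]₀ = [HSO₄⁻]₀ = C = 0.19 M. Second dissociation HSO₄⁻ ⇌ H⁺ + SO₄²⁻: let x = [SO₄²⁻]. Ka₂ = (C + x)·x / (C − x) = 1.38e-02 → x² + (C + Ka₂)·x − Ka₂·C = 0 → x² + 0.20380·x − 2.622e-03 = 0. x = (−0.20380 + √(0.20380² + 4 × 2.622e-03)) / 2 = 1.2142e-02 M. [H⁺] = C + x = 0.19 + 1.2142e-02 = 2.0214e-01 M. pH = -log(2.0214e-01) = 0.69.

pH = 0.69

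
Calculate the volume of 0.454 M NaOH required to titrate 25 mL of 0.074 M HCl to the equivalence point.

At equivalence: moles acid = moles base. moles HCl = 0.074 × 25/1000 = 0.00185 mol. V_base = moles / 0.454 × 1000 = 4.1 mL.

V_{base} = 4.1 mL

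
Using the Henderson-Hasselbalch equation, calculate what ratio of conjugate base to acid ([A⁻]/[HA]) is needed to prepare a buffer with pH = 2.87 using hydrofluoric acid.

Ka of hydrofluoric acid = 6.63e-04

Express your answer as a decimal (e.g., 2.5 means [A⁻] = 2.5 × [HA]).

pKa = -log(6.63e-04) = 3.1785. pH = pKa + log([A⁻]/[HA]), so log([A⁻]/[HA]) = pH − pKa = 2.87 − 3.1785 = -0.3085. [A⁻]/[HA] = 10^(-0.3085) = 0.491

[A⁻]/[HA] = 0.491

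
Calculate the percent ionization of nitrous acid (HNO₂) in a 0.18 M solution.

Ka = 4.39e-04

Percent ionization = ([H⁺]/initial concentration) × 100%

Using Ka equilibrium: x² + Ka×x - Ka×C = 0. Solving: [H⁺] = 8.6725e-03. Percent = (8.6725e-03/0.18) × 100

Percent ionization = 4.82%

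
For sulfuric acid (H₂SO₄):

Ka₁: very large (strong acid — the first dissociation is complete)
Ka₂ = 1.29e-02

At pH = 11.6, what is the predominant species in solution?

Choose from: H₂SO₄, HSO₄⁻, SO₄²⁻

The first dissociation is complete, so H₂SO₄ itself is never the predominant species in water; pKa₂ = -log(1.29e-02) = 1.89. For a polyprotic acid the predominant species crosses at each pKa: below pKa_n the protonated form dominates, above it the deprotonated form does. At pH = 11.6, the predominant species is SO₄²⁻.

SO₄²⁻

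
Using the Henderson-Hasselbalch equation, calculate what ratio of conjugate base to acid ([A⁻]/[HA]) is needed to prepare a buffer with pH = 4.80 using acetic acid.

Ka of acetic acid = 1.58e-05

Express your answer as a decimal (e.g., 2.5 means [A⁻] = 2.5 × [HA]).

pKa = -log(1.58e-05) = 4.8013. pH = pKa + log([A⁻]/[HA]), so log([A⁻]/[HA]) = pH − pKa = 4.80 − 4.8013 = -0.0013. [A⁻]/[HA] = 10^(-0.0013) = 0.997

[A⁻]/[HA] = 0.997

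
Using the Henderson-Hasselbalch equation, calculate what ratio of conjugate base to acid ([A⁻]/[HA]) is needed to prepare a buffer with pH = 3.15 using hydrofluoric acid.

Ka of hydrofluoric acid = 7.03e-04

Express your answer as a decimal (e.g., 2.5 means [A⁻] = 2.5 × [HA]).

pKa = -log(7.03e-04) = 3.1530. pH = pKa + log([A⁻]/[HA]), so log([A⁻]/[HA]) = pH − pKa = 3.15 − 3.1530 = -0.0030. [A⁻]/[HA] = 10^(-0.0030) = 0.993

[A⁻]/[HA] = 0.993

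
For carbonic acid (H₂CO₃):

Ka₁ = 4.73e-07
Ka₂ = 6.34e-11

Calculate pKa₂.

pKa₂ = -log(Ka₂) = -log(6.34e-11) = 10.20.

pK_{a2} = 10.20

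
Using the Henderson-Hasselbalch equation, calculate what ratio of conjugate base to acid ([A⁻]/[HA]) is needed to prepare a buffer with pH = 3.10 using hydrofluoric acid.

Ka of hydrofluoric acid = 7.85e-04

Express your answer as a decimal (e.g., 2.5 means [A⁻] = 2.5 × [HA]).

pKa = -log(7.85e-04) = 3.1051. pH = pKa + log([A⁻]/[HA]), so log([A⁻]/[HA]) = pH − pKa = 3.10 − 3.1051 = -0.0051. [A⁻]/[HA] = 10^(-0.0051) = 0.988

[A⁻]/[HA] = 0.988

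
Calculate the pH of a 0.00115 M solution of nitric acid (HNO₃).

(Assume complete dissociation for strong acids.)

[H⁺] = 0.00115 M for strong acid. pH = -log[H⁺] = -log(0.00115)

pH = 2.94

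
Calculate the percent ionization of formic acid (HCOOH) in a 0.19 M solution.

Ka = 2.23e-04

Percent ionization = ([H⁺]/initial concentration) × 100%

Using Ka equilibrium: x² + Ka×x - Ka×C = 0. Solving: [H⁺] = 6.3987e-03. Percent = (6.3987e-03/0.19) × 100

Percent ionization = 3.37%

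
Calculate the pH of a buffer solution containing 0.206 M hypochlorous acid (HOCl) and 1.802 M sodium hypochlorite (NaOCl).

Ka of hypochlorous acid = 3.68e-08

pKa = -log(3.68e-08) = 7.43. pH = pKa + log([A⁻]/[HA]) = 7.43 + log(1.802/0.206)

pH = 8.38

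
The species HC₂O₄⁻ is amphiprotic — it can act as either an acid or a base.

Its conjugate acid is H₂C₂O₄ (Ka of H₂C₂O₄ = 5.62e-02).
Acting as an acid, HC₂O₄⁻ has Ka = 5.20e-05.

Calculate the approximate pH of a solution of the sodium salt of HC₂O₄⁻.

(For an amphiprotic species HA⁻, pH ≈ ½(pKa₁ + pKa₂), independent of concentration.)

pKa₁ = -log(5.62e-02) = 1.25; pKa₂ = -log(5.20e-05) = 4.28. For an amphiprotic species, pH ≈ ½(pKa₁ + pKa₂) = ½(1.25 + 4.28) = 2.77.

pH = 2.77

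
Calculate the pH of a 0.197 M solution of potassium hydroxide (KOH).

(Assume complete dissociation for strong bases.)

[OH⁻] = 0.197 M for strong base. pOH = -log[OH⁻] = 0.71, pH = 14 - pOH

pH = 13.29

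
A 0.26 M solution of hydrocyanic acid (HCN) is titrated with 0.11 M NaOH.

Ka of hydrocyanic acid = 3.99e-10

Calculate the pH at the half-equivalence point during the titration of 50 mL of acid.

At half-equivalence [HA] = [A⁻], so Henderson-Hasselbalch gives pH = pKa = -log(3.99e-10) = 9.40.

pH = pKa = 9.40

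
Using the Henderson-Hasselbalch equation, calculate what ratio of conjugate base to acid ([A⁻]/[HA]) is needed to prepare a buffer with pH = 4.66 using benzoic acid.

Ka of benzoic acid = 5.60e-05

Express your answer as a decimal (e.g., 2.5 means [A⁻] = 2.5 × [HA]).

pKa = -log(5.60e-05) = 4.2518. pH = pKa + log([A⁻]/[HA]), so log([A⁻]/[HA]) = pH − pKa = 4.66 − 4.2518 = 0.4082. [A⁻]/[HA] = 10^(0.4082) = 2.56

[A⁻]/[HA] = 2.56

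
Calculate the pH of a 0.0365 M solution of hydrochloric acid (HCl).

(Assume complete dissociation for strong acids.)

[H⁺] = 0.0365 M for strong acid. pH = -log[H⁺] = -log(0.0365)

pH = 1.44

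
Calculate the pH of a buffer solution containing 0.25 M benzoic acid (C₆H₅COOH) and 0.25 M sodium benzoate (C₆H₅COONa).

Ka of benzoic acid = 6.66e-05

pKa = -log(6.66e-05) = 4.18. pH = pKa + log([A⁻]/[HA]) = 4.18 + log(0.25/0.25)

pH = 4.18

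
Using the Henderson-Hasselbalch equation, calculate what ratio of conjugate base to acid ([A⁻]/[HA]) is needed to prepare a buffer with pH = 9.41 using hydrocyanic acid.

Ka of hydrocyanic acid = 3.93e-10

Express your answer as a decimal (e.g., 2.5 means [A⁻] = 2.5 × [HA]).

pKa = -log(3.93e-10) = 9.4056. pH = pKa + log([A⁻]/[HA]), so log([A⁻]/[HA]) = pH − pKa = 9.41 − 9.4056 = 0.0044. [A⁻]/[HA] = 10^(0.0044) = 1.01

[A⁻]/[HA] = 1.01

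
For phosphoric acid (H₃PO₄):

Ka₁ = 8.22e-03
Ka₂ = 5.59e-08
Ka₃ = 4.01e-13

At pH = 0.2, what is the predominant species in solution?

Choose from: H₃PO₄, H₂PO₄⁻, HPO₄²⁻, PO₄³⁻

pKa₁ = 2.09, pKa₂ = 7.25, pKa₃ = 12.40. For a polyprotic acid the predominant species crosses at each pKa: below pKa_n the protonated form dominates, above it the deprotonated form does. At pH = 0.2, the predominant species is H₃PO₄.

H₃PO₄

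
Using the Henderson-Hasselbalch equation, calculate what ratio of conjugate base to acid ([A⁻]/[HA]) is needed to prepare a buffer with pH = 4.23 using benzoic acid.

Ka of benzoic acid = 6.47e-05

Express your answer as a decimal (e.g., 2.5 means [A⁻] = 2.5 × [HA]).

pKa = -log(6.47e-05) = 4.1891. pH = pKa + log([A⁻]/[HA]), so log([A⁻]/[HA]) = pH − pKa = 4.23 − 4.1891 = 0.0409. [A⁻]/[HA] = 10^(0.0409) = 1.10

[A⁻]/[HA] = 1.10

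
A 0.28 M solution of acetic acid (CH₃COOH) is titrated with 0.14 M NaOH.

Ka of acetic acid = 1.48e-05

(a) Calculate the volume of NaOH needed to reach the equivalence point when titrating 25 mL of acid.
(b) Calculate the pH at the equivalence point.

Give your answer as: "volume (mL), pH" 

moles acid = 0.28 × 25/1000 = 0.007 mol; V_base = moles/0.14 × 1000 = 50.0 mL. At equivalence only the conjugate base is present: [A⁻] = 0.007/0.075 = 9.3333e-02 M. Kb = Kw/Ka = 6.76e-10; [OH⁻] = √(Kb × [A⁻]) = 7.9412e-06; pOH = 5.10; pH = 14 - pOH = 8.90.

V = 50.0 mL, pH = 8.90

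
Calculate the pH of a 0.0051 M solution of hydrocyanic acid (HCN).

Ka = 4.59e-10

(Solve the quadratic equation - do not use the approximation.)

x² + Ka×x - Ka×C = 0. Using quadratic formula: [H⁺] = 1.5298e-06

pH = 5.82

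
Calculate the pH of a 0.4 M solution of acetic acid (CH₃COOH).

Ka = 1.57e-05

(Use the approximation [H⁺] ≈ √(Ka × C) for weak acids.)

[H⁺] = √(Ka × C) = √(1.57e-05 × 0.4) = 2.5060e-03. pH = -log(2.5060e-03)

pH = 2.60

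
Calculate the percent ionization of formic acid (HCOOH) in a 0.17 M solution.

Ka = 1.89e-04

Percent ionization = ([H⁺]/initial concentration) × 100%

Using Ka equilibrium: x² + Ka×x - Ka×C = 0. Solving: [H⁺] = 5.5746e-03. Percent = (5.5746e-03/0.17) × 100

Percent ionization = 3.28%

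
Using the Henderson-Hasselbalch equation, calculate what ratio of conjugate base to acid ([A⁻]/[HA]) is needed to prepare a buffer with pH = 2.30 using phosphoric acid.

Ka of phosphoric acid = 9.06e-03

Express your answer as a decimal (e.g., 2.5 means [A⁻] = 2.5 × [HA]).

pKa = -log(9.06e-03) = 2.0429. pH = pKa + log([A⁻]/[HA]), so log([A⁻]/[HA]) = pH − pKa = 2.30 − 2.0429 = 0.2571. [A⁻]/[HA] = 10^(0.2571) = 1.81

[A⁻]/[HA] = 1.81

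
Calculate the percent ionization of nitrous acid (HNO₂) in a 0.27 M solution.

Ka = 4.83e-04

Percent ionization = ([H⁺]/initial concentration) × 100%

Using Ka equilibrium: x² + Ka×x - Ka×C = 0. Solving: [H⁺] = 1.1181e-02. Percent = (1.1181e-02/0.27) × 100

Percent ionization = 4.14%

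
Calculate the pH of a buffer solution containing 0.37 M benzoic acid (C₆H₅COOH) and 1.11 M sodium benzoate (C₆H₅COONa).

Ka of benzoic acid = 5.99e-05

pKa = -log(5.99e-05) = 4.22. pH = pKa + log([A⁻]/[HA]) = 4.22 + log(1.11/0.37)

pH = 4.70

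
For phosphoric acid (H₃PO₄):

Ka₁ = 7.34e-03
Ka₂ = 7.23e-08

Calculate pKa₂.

pKa₂ = -log(Ka₂) = -log(7.23e-08) = 7.14.

pK_{a2} = 7.14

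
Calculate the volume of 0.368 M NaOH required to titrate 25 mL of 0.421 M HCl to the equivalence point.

At equivalence: moles acid = moles base. moles HCl = 0.421 × 25/1000 = 0.01052 mol. V_base = moles / 0.368 × 1000 = 28.6 mL.

V_{base} = 28.6 mL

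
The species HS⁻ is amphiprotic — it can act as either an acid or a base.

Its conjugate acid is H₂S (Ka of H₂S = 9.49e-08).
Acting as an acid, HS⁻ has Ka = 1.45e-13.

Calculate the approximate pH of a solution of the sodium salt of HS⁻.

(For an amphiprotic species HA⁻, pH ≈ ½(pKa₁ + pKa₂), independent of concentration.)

pKa₁ = -log(9.49e-08) = 7.02; pKa₂ = -log(1.45e-13) = 12.84. For an amphiprotic species, pH ≈ ½(pKa₁ + pKa₂) = ½(7.02 + 12.84) = 9.93.

pH = 9.93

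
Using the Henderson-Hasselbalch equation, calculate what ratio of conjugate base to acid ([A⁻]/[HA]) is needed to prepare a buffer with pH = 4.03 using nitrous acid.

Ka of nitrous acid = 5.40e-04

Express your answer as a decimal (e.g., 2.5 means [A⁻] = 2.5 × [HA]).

pKa = -log(5.40e-04) = 3.2676. pH = pKa + log([A⁻]/[HA]), so log([A⁻]/[HA]) = pH − pKa = 4.03 − 3.2676 = 0.7624. [A⁻]/[HA] = 10^(0.7624) = 5.79

[A⁻]/[HA] = 5.79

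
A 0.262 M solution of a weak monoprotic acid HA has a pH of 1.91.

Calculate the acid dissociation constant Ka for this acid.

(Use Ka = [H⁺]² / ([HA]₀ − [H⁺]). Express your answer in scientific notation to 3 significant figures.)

[H⁺] = 10^(−pH) = 10^(−1.91) = 1.230e-02 M. For HA ⇌ H⁺ + A⁻, Ka = [H⁺][A⁻]/[HA] = [H⁺]² / ([HA]₀ − [H⁺]) = (1.230e-02)² / (0.262 − 1.230e-02) = 6.06e-04.

K_a = 6.06e-04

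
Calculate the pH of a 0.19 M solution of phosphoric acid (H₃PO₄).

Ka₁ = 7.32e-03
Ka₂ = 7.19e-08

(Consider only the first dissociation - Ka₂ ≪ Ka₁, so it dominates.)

First dissociation dominates. From Ka₁ = [H⁺][HA⁻]/[H₂A], x² + Ka₁·x − Ka₁·C = 0 with C = 0.19 M and Ka₁ = 7.32e-03. Solving: [H⁺] = (−Ka₁ + √(Ka₁² + 4·Ka₁·C)) / 2 = 3.3813e-02 M. pH = -log(3.3813e-02) = 1.47.

pH = 1.47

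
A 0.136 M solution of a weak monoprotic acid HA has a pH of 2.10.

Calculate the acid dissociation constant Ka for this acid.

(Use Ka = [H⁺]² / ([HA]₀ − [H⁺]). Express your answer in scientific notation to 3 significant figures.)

[H⁺] = 10^(−pH) = 10^(−2.10) = 7.943e-03 M. For HA ⇌ H⁺ + A⁻, Ka = [H⁺][A⁻]/[HA] = [H⁺]² / ([HA]₀ − [H⁺]) = (7.943e-03)² / (0.136 − 7.943e-03) = 4.93e-04.

K_a = 4.93e-04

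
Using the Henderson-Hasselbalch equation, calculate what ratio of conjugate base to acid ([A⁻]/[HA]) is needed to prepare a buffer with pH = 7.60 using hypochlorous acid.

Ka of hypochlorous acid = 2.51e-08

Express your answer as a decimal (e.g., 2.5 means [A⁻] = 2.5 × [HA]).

pKa = -log(2.51e-08) = 7.6003. pH = pKa + log([A⁻]/[HA]), so log([A⁻]/[HA]) = pH − pKa = 7.60 − 7.6003 = -0.0003. [A⁻]/[HA] = 10^(-0.0003) = 0.999

[A⁻]/[HA] = 0.999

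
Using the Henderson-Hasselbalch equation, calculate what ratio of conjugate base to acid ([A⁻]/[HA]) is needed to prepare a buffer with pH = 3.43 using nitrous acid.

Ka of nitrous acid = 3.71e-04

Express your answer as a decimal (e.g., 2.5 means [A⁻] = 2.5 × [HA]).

pKa = -log(3.71e-04) = 3.4306. pH = pKa + log([A⁻]/[HA]), so log([A⁻]/[HA]) = pH − pKa = 3.43 − 3.4306 = -0.0006. [A⁻]/[HA] = 10^(-0.0006) = 0.999

[A⁻]/[HA] = 0.999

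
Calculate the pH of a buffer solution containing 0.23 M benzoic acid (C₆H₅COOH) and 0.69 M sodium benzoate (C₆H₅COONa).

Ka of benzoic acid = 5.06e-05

pKa = -log(5.06e-05) = 4.30. pH = pKa + log([A⁻]/[HA]) = 4.30 + log(0.69/0.23)

pH = 4.77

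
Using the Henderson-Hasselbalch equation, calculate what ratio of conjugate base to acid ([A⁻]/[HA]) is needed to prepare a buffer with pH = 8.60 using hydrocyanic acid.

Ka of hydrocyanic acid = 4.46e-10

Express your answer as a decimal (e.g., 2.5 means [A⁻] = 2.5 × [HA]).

pKa = -log(4.46e-10) = 9.3507. pH = pKa + log([A⁻]/[HA]), so log([A⁻]/[HA]) = pH − pKa = 8.60 − 9.3507 = -0.7507. [A⁻]/[HA] = 10^(-0.7507) = 0.178

[A⁻]/[HA] = 0.178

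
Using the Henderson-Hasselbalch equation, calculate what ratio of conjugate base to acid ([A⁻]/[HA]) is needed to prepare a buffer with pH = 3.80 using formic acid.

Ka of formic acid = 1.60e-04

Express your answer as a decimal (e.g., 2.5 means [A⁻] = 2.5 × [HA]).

pKa = -log(1.60e-04) = 3.7959. pH = pKa + log([A⁻]/[HA]), so log([A⁻]/[HA]) = pH − pKa = 3.80 − 3.7959 = 0.0041. [A⁻]/[HA] = 10^(0.0041) = 1.01

[A⁻]/[HA] = 1.01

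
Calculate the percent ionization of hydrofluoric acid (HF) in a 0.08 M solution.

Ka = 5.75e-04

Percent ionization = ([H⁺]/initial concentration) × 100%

Using Ka equilibrium: x² + Ka×x - Ka×C = 0. Solving: [H⁺] = 6.5009e-03. Percent = (6.5009e-03/0.08) × 100

Percent ionization = 8.13%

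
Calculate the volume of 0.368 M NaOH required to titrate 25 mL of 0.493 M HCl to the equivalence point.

At equivalence: moles acid = moles base. moles HCl = 0.493 × 25/1000 = 0.01232 mol. V_base = moles / 0.368 × 1000 = 33.5 mL.

V_{base} = 33.5 mL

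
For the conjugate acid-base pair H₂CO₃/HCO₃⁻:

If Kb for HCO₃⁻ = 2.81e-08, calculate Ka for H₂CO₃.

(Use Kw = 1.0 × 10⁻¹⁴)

For a conjugate pair Ka × Kb = Kw, so Ka = Kw/Kb = 1.0 × 10⁻¹⁴ / 2.81e-08 = 3.56e-07.

K_a = 3.56e-07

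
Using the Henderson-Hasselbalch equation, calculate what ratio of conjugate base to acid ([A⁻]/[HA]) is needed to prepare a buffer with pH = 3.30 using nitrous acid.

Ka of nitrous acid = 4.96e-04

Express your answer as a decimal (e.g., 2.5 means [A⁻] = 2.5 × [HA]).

pKa = -log(4.96e-04) = 3.3045. pH = pKa + log([A⁻]/[HA]), so log([A⁻]/[HA]) = pH − pKa = 3.30 − 3.3045 = -0.0045. [A⁻]/[HA] = 10^(-0.0045) = 0.990

[A⁻]/[HA] = 0.990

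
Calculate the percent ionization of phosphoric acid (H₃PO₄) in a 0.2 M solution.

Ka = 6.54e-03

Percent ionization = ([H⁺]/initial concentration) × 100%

Using Ka equilibrium: x² + Ka×x - Ka×C = 0. Solving: [H⁺] = 3.3044e-02. Percent = (3.3044e-02/0.2) × 100

Percent ionization = 16.5%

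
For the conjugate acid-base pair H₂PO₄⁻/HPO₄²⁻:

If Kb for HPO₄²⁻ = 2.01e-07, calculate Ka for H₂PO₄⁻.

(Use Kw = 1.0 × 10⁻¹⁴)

For a conjugate pair Ka × Kb = Kw, so Ka = Kw/Kb = 1.0 × 10⁻¹⁴ / 2.01e-07 = 4.98e-08.

K_a = 4.98e-08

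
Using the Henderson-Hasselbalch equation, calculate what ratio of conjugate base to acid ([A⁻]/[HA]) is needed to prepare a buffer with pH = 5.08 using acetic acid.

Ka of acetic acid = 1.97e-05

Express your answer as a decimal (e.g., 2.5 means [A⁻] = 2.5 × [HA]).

pKa = -log(1.97e-05) = 4.7055. pH = pKa + log([A⁻]/[HA]), so log([A⁻]/[HA]) = pH − pKa = 5.08 − 4.7055 = 0.3745. [A⁻]/[HA] = 10^(0.3745) = 2.37

[A⁻]/[HA] = 2.37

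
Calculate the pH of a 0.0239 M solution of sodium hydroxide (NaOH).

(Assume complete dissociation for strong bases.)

[OH⁻] = 0.0239 M for strong base. pOH = -log[OH⁻] = 1.62, pH = 14 - pOH

pH = 12.38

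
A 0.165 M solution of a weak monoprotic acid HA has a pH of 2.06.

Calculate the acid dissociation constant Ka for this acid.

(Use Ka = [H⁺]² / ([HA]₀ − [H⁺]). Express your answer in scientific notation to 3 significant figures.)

[H⁺] = 10^(−pH) = 10^(−2.06) = 8.710e-03 M. For HA ⇌ H⁺ + A⁻, Ka = [H⁺][A⁻]/[HA] = [H⁺]² / ([HA]₀ − [H⁺]) = (8.710e-03)² / (0.165 − 8.710e-03) = 4.85e-04.

K_a = 4.85e-04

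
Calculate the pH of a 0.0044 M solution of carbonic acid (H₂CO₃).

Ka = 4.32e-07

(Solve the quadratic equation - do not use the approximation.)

x² + Ka×x - Ka×C = 0. Using quadratic formula: [H⁺] = 4.3383e-05

pH = 4.36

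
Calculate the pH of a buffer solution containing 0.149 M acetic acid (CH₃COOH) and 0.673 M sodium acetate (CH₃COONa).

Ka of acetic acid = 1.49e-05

pKa = -log(1.49e-05) = 4.83. pH = pKa + log([A⁻]/[HA]) = 4.83 + log(0.673/0.149)

pH = 5.48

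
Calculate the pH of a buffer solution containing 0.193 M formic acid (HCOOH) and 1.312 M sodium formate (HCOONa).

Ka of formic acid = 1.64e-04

pKa = -log(1.64e-04) = 3.79. pH = pKa + log([A⁻]/[HA]) = 3.79 + log(1.312/0.193)

pH = 4.62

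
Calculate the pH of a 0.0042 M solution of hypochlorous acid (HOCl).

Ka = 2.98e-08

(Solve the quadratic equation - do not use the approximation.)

x² + Ka×x - Ka×C = 0. Using quadratic formula: [H⁺] = 1.1173e-05

pH = 4.95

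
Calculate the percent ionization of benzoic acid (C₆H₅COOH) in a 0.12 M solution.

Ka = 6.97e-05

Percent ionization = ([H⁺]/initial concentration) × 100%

Using Ka equilibrium: x² + Ka×x - Ka×C = 0. Solving: [H⁺] = 2.8574e-03. Percent = (2.8574e-03/0.12) × 100

Percent ionization = 2.38%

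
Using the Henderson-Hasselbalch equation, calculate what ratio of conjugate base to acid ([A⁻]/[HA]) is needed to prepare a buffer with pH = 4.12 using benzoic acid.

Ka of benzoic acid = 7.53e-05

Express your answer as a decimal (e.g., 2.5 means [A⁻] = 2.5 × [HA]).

pKa = -log(7.53e-05) = 4.1232. pH = pKa + log([A⁻]/[HA]), so log([A⁻]/[HA]) = pH − pKa = 4.12 − 4.1232 = -0.0032. [A⁻]/[HA] = 10^(-0.0032) = 0.993

[A⁻]/[HA] = 0.993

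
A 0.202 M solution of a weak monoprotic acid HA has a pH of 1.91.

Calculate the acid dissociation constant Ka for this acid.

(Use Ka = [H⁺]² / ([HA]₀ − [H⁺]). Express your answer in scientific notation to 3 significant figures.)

[H⁺] = 10^(−pH) = 10^(−1.91) = 1.230e-02 M. For HA ⇌ H⁺ + A⁻, Ka = [H⁺][A⁻]/[HA] = [H⁺]² / ([HA]₀ − [H⁺]) = (1.230e-02)² / (0.202 − 1.230e-02) = 7.98e-04.

K_a = 7.98e-04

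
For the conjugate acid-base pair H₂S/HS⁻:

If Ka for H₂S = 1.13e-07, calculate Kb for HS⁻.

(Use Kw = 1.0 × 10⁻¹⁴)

For a conjugate pair Ka × Kb = Kw, so Kb = Kw/Ka = 1.0 × 10⁻¹⁴ / 1.13e-07 = 8.85e-08.

K_b = 8.85e-08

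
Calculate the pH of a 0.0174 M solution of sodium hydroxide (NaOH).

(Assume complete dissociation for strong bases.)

[OH⁻] = 0.0174 M for strong base. pOH = -log[OH⁻] = 1.76, pH = 14 - pOH

pH = 12.24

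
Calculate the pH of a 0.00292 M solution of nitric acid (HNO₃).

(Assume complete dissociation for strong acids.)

[H⁺] = 0.00292 M for strong acid. pH = -log[H⁺] = -log(0.00292)

pH = 2.53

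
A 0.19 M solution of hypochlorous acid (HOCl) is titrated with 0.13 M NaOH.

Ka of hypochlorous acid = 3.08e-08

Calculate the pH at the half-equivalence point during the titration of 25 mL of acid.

At half-equivalence [HA] = [A⁻], so Henderson-Hasselbalch gives pH = pKa = -log(3.08e-08) = 7.51.

pH = pKa = 7.51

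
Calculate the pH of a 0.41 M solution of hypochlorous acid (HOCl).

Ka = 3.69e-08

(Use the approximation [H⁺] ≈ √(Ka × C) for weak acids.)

[H⁺] = √(Ka × C) = √(3.69e-08 × 0.41) = 1.2300e-04. pH = -log(1.2300e-04)

pH = 3.91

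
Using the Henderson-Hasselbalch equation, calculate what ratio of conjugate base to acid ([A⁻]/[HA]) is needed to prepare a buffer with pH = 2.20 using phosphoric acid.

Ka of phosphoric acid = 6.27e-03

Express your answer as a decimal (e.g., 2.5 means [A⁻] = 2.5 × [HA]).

pKa = -log(6.27e-03) = 2.2027. pH = pKa + log([A⁻]/[HA]), so log([A⁻]/[HA]) = pH − pKa = 2.20 − 2.2027 = -0.0027. [A⁻]/[HA] = 10^(-0.0027) = 0.994

[A⁻]/[HA] = 0.994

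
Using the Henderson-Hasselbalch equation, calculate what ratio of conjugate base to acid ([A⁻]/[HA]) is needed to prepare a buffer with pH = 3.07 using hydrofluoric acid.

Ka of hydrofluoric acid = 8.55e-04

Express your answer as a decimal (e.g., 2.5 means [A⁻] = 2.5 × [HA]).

pKa = -log(8.55e-04) = 3.0680. pH = pKa + log([A⁻]/[HA]), so log([A⁻]/[HA]) = pH − pKa = 3.07 − 3.0680 = 0.0020. [A⁻]/[HA] = 10^(0.0020) = 1.00

[A⁻]/[HA] = 1.00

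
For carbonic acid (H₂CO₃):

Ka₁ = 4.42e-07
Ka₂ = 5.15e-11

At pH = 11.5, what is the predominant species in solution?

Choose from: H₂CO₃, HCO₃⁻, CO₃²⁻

pKa₁ = 6.35, pKa₂ = 10.29. For a polyprotic acid the predominant species crosses at each pKa: below pKa_n the protonated form dominates, above it the deprotonated form does. At pH = 11.5, the predominant species is CO₃²⁻.

CO₃²⁻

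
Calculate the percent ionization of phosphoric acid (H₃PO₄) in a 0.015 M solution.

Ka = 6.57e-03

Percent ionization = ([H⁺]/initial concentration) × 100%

Using Ka equilibrium: x² + Ka×x - Ka×C = 0. Solving: [H⁺] = 7.1716e-03. Percent = (7.1716e-03/0.015) × 100

Percent ionization = 47.8%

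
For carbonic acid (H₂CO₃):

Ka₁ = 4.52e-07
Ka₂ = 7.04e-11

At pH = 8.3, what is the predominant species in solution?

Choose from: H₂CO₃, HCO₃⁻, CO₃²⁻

pKa₁ = 6.34, pKa₂ = 10.15. For a polyprotic acid the predominant species crosses at each pKa: below pKa_n the protonated form dominates, above it the deprotonated form does. At pH = 8.3, the predominant species is HCO₃⁻.

HCO₃⁻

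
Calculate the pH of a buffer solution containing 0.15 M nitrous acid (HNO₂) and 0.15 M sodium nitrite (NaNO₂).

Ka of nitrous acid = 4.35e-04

pKa = -log(4.35e-04) = 3.36. pH = pKa + log([A⁻]/[HA]) = 3.36 + log(0.15/0.15)

pH = 3.36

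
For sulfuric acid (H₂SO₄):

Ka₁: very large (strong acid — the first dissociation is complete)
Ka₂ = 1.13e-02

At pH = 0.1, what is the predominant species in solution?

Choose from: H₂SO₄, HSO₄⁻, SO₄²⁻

The first dissociation is complete, so H₂SO₄ itself is never the predominant species in water; pKa₂ = -log(1.13e-02) = 1.95. For a polyprotic acid the predominant species crosses at each pKa: below pKa_n the protonated form dominates, above it the deprotonated form does. At pH = 0.1, the predominant species is HSO₄⁻.

HSO₄⁻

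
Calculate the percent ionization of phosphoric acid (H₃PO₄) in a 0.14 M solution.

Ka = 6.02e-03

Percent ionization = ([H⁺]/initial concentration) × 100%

Using Ka equilibrium: x² + Ka×x - Ka×C = 0. Solving: [H⁺] = 2.6177e-02. Percent = (2.6177e-02/0.14) × 100

Percent ionization = 18.7%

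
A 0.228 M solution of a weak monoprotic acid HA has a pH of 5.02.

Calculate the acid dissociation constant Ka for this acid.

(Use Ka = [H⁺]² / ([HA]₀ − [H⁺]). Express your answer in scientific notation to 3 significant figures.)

[H⁺] = 10^(−pH) = 10^(−5.02) = 9.550e-06 M. For HA ⇌ H⁺ + A⁻, Ka = [H⁺][A⁻]/[HA] = [H⁺]² / ([HA]₀ − [H⁺]) = (9.550e-06)² / (0.228 − 9.550e-06) = 4.00e-10.

K_a = 4.00e-10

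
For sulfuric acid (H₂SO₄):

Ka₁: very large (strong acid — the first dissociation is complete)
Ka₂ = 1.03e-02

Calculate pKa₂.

pKa₂ = -log(Ka₂) = -log(1.03e-02) = 1.99.

pK_{a2} = 1.99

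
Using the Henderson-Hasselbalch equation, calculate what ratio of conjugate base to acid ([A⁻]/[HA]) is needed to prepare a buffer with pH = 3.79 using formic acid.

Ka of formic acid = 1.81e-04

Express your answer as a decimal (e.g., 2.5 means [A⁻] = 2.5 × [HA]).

pKa = -log(1.81e-04) = 3.7423. pH = pKa + log([A⁻]/[HA]), so log([A⁻]/[HA]) = pH − pKa = 3.79 − 3.7423 = 0.0477. [A⁻]/[HA] = 10^(0.0477) = 1.12

[A⁻]/[HA] = 1.12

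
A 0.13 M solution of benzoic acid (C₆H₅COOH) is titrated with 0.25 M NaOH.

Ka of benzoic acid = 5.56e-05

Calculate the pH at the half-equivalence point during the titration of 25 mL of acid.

At half-equivalence [HA] = [A⁻], so Henderson-Hasselbalch gives pH = pKa = -log(5.56e-05) = 4.25.

pH = pKa = 4.25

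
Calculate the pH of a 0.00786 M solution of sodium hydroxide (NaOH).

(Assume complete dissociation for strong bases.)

[OH⁻] = 0.00786 M for strong base. pOH = -log[OH⁻] = 2.10, pH = 14 - pOH

pH = 11.90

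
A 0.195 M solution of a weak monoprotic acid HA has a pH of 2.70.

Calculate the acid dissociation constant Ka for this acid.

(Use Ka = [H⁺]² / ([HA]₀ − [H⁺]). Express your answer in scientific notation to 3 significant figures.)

[H⁺] = 10^(−pH) = 10^(−2.70) = 1.995e-03 M. For HA ⇌ H⁺ + A⁻, Ka = [H⁺][A⁻]/[HA] = [H⁺]² / ([HA]₀ − [H⁺]) = (1.995e-03)² / (0.195 − 1.995e-03) = 2.06e-05.

K_a = 2.06e-05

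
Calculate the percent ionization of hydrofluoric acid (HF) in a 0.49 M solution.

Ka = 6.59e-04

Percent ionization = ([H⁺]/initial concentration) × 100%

Using Ka equilibrium: x² + Ka×x - Ka×C = 0. Solving: [H⁺] = 1.7643e-02. Percent = (1.7643e-02/0.49) × 100

Percent ionization = 3.6%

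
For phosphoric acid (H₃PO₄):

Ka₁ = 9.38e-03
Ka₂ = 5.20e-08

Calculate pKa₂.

pKa₂ = -log(Ka₂) = -log(5.20e-08) = 7.28.

pK_{a2} = 7.28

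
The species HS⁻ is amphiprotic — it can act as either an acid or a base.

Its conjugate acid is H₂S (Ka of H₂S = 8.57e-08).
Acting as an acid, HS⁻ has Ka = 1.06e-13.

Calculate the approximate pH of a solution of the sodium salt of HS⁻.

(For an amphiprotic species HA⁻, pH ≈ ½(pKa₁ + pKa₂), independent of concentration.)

pKa₁ = -log(8.57e-08) = 7.07; pKa₂ = -log(1.06e-13) = 12.97. For an amphiprotic species, pH ≈ ½(pKa₁ + pKa₂) = ½(7.07 + 12.97) = 10.02.

pH = 10.02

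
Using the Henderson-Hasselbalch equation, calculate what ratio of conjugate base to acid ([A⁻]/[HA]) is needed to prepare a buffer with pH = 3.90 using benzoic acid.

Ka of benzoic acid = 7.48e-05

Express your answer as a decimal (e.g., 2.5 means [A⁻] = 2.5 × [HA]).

pKa = -log(7.48e-05) = 4.1261. pH = pKa + log([A⁻]/[HA]), so log([A⁻]/[HA]) = pH − pKa = 3.90 − 4.1261 = -0.2261. [A⁻]/[HA] = 10^(-0.2261) = 0.594

[A⁻]/[HA] = 0.594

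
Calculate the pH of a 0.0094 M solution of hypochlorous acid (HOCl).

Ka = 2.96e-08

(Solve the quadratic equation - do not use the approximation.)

x² + Ka×x - Ka×C = 0. Using quadratic formula: [H⁺] = 1.6666e-05

pH = 4.78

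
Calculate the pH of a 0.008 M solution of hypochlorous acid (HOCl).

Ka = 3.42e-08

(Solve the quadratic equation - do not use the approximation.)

x² + Ka×x - Ka×C = 0. Using quadratic formula: [H⁺] = 1.6524e-05

pH = 4.78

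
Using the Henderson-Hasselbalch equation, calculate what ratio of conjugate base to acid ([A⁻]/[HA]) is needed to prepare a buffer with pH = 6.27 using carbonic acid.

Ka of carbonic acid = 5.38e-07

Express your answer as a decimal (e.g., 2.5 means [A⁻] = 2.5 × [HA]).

pKa = -log(5.38e-07) = 6.2692. pH = pKa + log([A⁻]/[HA]), so log([A⁻]/[HA]) = pH − pKa = 6.27 − 6.2692 = 0.0008. [A⁻]/[HA] = 10^(0.0008) = 1.00

[A⁻]/[HA] = 1.00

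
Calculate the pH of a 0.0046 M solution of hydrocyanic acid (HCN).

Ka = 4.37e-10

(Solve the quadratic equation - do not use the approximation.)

x² + Ka×x - Ka×C = 0. Using quadratic formula: [H⁺] = 1.4176e-06

pH = 5.85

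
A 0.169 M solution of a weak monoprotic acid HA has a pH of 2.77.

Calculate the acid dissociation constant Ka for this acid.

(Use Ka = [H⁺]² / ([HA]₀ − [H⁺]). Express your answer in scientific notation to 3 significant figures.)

[H⁺] = 10^(−pH) = 10^(−2.77) = 1.698e-03 M. For HA ⇌ H⁺ + A⁻, Ka = [H⁺][A⁻]/[HA] = [H⁺]² / ([HA]₀ − [H⁺]) = (1.698e-03)² / (0.169 − 1.698e-03) = 1.72e-05.

K_a = 1.72e-05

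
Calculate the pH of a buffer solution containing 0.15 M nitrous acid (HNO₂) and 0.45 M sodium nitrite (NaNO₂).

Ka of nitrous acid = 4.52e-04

pKa = -log(4.52e-04) = 3.34. pH = pKa + log([A⁻]/[HA]) = 3.34 + log(0.45/0.15)

pH = 3.82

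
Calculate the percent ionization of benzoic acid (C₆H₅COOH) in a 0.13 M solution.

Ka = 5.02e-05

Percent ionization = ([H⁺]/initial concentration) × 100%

Using Ka equilibrium: x² + Ka×x - Ka×C = 0. Solving: [H⁺] = 2.5296e-03. Percent = (2.5296e-03/0.13) × 100

Percent ionization = 1.95%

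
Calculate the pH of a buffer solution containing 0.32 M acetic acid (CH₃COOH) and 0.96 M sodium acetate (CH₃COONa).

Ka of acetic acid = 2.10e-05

pKa = -log(2.10e-05) = 4.68. pH = pKa + log([A⁻]/[HA]) = 4.68 + log(0.96/0.32)

pH = 5.15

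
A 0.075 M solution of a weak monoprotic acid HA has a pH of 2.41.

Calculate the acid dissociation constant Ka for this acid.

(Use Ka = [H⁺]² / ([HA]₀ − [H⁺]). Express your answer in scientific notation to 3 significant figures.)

[H⁺] = 10^(−pH) = 10^(−2.41) = 3.890e-03 M. For HA ⇌ H⁺ + A⁻, Ka = [H⁺][A⁻]/[HA] = [H⁺]² / ([HA]₀ − [H⁺]) = (3.890e-03)² / (0.075 − 3.890e-03) = 2.13e-04.

K_a = 2.13e-04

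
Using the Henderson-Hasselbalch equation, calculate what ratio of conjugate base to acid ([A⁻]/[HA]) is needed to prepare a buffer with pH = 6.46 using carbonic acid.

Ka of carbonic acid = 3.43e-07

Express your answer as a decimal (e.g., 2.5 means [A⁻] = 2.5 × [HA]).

pKa = -log(3.43e-07) = 6.4647. pH = pKa + log([A⁻]/[HA]), so log([A⁻]/[HA]) = pH − pKa = 6.46 − 6.4647 = -0.0047. [A⁻]/[HA] = 10^(-0.0047) = 0.989

[A⁻]/[HA] = 0.989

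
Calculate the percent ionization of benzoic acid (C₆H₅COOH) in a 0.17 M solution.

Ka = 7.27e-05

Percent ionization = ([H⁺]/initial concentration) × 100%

Using Ka equilibrium: x² + Ka×x - Ka×C = 0. Solving: [H⁺] = 3.4794e-03. Percent = (3.4794e-03/0.17) × 100

Percent ionization = 2.05%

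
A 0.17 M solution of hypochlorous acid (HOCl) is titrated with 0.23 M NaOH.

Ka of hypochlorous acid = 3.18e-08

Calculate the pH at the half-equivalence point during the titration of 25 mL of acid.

At half-equivalence [HA] = [A⁻], so Henderson-Hasselbalch gives pH = pKa = -log(3.18e-08) = 7.50.

pH = pKa = 7.50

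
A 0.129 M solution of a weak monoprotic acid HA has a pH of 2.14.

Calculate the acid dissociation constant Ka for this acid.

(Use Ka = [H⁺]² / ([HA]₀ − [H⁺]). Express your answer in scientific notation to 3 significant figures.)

[H⁺] = 10^(−pH) = 10^(−2.14) = 7.244e-03 M. For HA ⇌ H⁺ + A⁻, Ka = [H⁺][A⁻]/[HA] = [H⁺]² / ([HA]₀ − [H⁺]) = (7.244e-03)² / (0.129 − 7.244e-03) = 4.31e-04.

K_a = 4.31e-04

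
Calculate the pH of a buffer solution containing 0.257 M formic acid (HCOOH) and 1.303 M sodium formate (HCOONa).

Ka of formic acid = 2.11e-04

pKa = -log(2.11e-04) = 3.68. pH = pKa + log([A⁻]/[HA]) = 3.68 + log(1.303/0.257)

pH = 4.38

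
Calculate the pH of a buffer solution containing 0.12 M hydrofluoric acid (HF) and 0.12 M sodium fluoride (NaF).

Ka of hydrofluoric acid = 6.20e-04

pKa = -log(6.20e-04) = 3.21. pH = pKa + log([A⁻]/[HA]) = 3.21 + log(0.12/0.12)

pH = 3.21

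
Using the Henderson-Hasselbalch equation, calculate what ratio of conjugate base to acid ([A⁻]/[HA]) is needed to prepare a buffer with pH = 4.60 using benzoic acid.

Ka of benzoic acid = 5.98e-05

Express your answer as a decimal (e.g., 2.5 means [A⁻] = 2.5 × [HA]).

pKa = -log(5.98e-05) = 4.2233. pH = pKa + log([A⁻]/[HA]), so log([A⁻]/[HA]) = pH − pKa = 4.60 − 4.2233 = 0.3767. [A⁻]/[HA] = 10^(0.3767) = 2.38

[A⁻]/[HA] = 2.38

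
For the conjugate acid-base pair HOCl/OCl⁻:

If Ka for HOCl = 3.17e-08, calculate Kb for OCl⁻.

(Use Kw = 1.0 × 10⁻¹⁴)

For a conjugate pair Ka × Kb = Kw, so Kb = Kw/Ka = 1.0 × 10⁻¹⁴ / 3.17e-08 = 3.15e-07.

K_b = 3.15e-07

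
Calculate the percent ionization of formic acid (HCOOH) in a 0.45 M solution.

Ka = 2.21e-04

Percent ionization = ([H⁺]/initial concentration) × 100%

Using Ka equilibrium: x² + Ka×x - Ka×C = 0. Solving: [H⁺] = 9.8626e-03. Percent = (9.8626e-03/0.45) × 100

Percent ionization = 2.19%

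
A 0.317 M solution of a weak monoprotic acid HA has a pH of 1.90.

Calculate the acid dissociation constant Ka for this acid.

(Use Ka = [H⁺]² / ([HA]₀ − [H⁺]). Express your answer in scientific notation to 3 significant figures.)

[H⁺] = 10^(−pH) = 10^(−1.90) = 1.259e-02 M. For HA ⇌ H⁺ + A⁻, Ka = [H⁺][A⁻]/[HA] = [H⁺]² / ([HA]₀ − [H⁺]) = (1.259e-02)² / (0.317 − 1.259e-02) = 5.21e-04.

K_a = 5.21e-04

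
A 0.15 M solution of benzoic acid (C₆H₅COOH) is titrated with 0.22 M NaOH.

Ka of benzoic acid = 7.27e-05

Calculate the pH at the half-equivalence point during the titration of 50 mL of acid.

At half-equivalence [HA] = [A⁻], so Henderson-Hasselbalch gives pH = pKa = -log(7.27e-05) = 4.14.

pH = pKa = 4.14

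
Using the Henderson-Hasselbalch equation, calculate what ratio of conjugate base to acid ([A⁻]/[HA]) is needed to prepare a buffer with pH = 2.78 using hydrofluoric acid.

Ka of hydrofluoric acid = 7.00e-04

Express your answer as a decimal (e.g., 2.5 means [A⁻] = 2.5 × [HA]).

pKa = -log(7.00e-04) = 3.1549. pH = pKa + log([A⁻]/[HA]), so log([A⁻]/[HA]) = pH − pKa = 2.78 − 3.1549 = -0.3749. [A⁻]/[HA] = 10^(-0.3749) = 0.422

[A⁻]/[HA] = 0.422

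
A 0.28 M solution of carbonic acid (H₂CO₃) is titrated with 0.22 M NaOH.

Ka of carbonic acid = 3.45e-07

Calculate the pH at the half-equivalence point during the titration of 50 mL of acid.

At half-equivalence [HA] = [A⁻], so Henderson-Hasselbalch gives pH = pKa = -log(3.45e-07) = 6.46.

pH = pKa = 6.46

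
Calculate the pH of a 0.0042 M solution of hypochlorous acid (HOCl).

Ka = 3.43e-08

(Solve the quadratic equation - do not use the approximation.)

x² + Ka×x - Ka×C = 0. Using quadratic formula: [H⁺] = 1.1985e-05

pH = 4.92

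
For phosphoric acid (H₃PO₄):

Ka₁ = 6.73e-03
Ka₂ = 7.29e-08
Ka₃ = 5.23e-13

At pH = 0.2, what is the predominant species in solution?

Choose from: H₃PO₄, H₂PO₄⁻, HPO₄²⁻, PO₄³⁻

pKa₁ = 2.17, pKa₂ = 7.14, pKa₃ = 12.28. For a polyprotic acid the predominant species crosses at each pKa: below pKa_n the protonated form dominates, above it the deprotonated form does. At pH = 0.2, the predominant species is H₃PO₄.

H₃PO₄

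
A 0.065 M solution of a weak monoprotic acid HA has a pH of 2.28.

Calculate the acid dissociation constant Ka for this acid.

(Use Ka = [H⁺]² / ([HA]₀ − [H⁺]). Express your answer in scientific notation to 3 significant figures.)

[H⁺] = 10^(−pH) = 10^(−2.28) = 5.248e-03 M. For HA ⇌ H⁺ + A⁻, Ka = [H⁺][A⁻]/[HA] = [H⁺]² / ([HA]₀ − [H⁺]) = (5.248e-03)² / (0.065 − 5.248e-03) = 4.61e-04.

K_a = 4.61e-04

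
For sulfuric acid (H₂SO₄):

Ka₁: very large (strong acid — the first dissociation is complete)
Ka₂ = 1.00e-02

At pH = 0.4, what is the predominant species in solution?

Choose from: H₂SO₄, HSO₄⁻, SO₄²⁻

The first dissociation is complete, so H₂SO₄ itself is never the predominant species in water; pKa₂ = -log(1.00e-02) = 2.00. For a polyprotic acid the predominant species crosses at each pKa: below pKa_n the protonated form dominates, above it the deprotonated form does. At pH = 0.4, the predominant species is HSO₄⁻.

HSO₄⁻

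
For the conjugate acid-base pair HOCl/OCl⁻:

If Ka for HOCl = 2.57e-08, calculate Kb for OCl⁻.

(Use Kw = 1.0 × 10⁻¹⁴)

For a conjugate pair Ka × Kb = Kw, so Kb = Kw/Ka = 1.0 × 10⁻¹⁴ / 2.57e-08 = 3.89e-07.

K_b = 3.89e-07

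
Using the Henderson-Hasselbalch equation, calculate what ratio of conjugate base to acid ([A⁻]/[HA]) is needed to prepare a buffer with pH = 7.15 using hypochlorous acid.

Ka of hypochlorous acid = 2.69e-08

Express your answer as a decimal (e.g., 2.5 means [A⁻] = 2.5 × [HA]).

pKa = -log(2.69e-08) = 7.5702. pH = pKa + log([A⁻]/[HA]), so log([A⁻]/[HA]) = pH − pKa = 7.15 − 7.5702 = -0.4202. [A⁻]/[HA] = 10^(-0.4202) = 0.380

[A⁻]/[HA] = 0.380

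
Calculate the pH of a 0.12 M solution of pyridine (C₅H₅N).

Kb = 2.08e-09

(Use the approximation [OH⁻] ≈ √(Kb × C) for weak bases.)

[OH⁻] = √(Kb × C) = √(2.08e-09 × 0.12) = 1.5799e-05. pOH = 4.80, pH = 14 - pOH

pH = 9.20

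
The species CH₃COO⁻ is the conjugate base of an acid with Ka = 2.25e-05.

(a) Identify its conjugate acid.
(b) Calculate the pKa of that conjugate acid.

(a) The conjugate acid is formed by adding one H⁺ to CH₃COO⁻, giving CH₃COOH. (b) pKa = -log(Ka) = -log(2.25e-05) = 4.65.

Conjugate acid: CH₃COOH; pK_a = 4.65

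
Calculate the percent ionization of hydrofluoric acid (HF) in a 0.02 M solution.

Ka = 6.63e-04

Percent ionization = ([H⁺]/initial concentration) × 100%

Using Ka equilibrium: x² + Ka×x - Ka×C = 0. Solving: [H⁺] = 3.3250e-03. Percent = (3.3250e-03/0.02) × 100

Percent ionization = 16.6%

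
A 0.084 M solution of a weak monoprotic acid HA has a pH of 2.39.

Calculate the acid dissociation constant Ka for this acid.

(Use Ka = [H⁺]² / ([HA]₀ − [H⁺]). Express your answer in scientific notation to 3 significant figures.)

[H⁺] = 10^(−pH) = 10^(−2.39) = 4.074e-03 M. For HA ⇌ H⁺ + A⁻, Ka = [H⁺][A⁻]/[HA] = [H⁺]² / ([HA]₀ − [H⁺]) = (4.074e-03)² / (0.084 − 4.074e-03) = 2.08e-04.

K_a = 2.08e-04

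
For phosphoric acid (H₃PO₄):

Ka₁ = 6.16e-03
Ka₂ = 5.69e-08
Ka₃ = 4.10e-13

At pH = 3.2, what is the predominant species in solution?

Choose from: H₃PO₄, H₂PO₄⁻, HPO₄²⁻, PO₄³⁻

pKa₁ = 2.21, pKa₂ = 7.24, pKa₃ = 12.39. For a polyprotic acid the predominant species crosses at each pKa: below pKa_n the protonated form dominates, above it the deprotonated form does. At pH = 3.2, the predominant species is H₂PO₄⁻.

H₂PO₄⁻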